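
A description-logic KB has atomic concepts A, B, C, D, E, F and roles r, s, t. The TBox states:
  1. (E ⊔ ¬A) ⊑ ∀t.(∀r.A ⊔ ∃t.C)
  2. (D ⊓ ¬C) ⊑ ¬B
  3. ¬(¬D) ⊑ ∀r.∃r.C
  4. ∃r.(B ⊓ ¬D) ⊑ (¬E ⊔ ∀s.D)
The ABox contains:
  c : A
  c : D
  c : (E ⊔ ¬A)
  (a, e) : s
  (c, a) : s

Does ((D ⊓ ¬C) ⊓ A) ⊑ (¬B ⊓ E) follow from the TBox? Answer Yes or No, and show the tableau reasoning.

No

1. ((D ⊓ ¬C) ⊓ A) ⊑ (¬B ⊓ E)  ⇔  (((D ⊓ ¬C) ⊓ A) ⊓ (B ⊔ ¬E)) unsat w.r.t. T
   apply at x₀: (D ⊓ ¬C)⊑¬B; ¬(¬D)⊑∀r.∃r.C
   open: L(x₀) ⊇ {A, D, ¬B, ¬C, ¬E, …}
2. Hence ((D ⊓ ¬C) ⊓ A) ⊑ (¬B ⊓ E): not entailed.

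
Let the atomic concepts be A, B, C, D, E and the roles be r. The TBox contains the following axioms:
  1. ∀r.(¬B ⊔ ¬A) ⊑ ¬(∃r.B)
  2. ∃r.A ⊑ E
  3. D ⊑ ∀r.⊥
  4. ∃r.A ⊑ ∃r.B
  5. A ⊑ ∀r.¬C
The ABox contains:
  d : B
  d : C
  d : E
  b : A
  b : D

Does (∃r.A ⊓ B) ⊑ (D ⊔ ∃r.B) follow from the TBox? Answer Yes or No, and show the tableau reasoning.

Yes

1. (∃r.A ⊓ B) ⊑ (D ⊔ ∃r.B)  ⇔  ((∃r.A ⊓ B) ⊓ (¬D ⊓ ∀r.¬B)) unsat w.r.t. T
   all branches close; clash {B, ¬B} at an ∃-successor
2. Hence (∃r.A ⊓ B) ⊑ (D ⊔ ∃r.B): entailed.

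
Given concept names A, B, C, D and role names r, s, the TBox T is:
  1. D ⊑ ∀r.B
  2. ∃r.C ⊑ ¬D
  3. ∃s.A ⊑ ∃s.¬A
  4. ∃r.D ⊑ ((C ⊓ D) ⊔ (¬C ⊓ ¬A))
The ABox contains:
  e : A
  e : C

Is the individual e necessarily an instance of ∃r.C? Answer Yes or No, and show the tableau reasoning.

1. e : ∃r.C?  L(e) = {A, C} ∪ {∀r.¬C}
   open: L(e) ⊇ {A, C, ¬D, ∀r.¬C, ∀r.¬D, …} — e ∉ ∃r.C possible
2. Hence e : ∃r.C: not entailed.

No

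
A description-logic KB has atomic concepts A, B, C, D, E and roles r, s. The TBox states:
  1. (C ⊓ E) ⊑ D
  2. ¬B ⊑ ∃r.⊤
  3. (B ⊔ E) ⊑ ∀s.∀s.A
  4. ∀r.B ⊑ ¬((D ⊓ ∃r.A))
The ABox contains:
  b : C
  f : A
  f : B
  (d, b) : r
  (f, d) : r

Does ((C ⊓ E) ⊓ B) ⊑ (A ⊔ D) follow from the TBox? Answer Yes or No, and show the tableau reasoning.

Yes

1. ((C ⊓ E) ⊓ B) ⊑ (A ⊔ D)  ⇔  (((C ⊓ E) ⊓ B) ⊓ (¬A ⊓ ¬D)) unsat w.r.t. T
   all branches close; clash {D, ¬D} at x₀
2. Hence ((C ⊓ E) ⊓ B) ⊑ (A ⊔ D): entailed.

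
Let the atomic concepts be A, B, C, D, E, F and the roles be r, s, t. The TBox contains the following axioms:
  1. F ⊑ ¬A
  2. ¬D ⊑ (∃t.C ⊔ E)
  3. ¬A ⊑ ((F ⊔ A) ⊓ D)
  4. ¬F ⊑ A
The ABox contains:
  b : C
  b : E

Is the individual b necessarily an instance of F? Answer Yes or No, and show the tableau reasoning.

1. b : F?  L(b) = {C, E} ∪ {¬F}
   apply at b: ¬F⊑A
   open: L(b) ⊇ {A, C, D, E, ¬F} — b ∉ F possible
2. Hence b : F: not entailed.

No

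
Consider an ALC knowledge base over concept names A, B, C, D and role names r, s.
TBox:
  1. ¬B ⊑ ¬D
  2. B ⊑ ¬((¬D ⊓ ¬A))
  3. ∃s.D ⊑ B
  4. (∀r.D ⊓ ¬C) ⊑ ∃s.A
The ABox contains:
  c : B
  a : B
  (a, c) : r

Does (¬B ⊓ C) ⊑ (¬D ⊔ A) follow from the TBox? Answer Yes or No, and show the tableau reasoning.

Yes

1. (¬B ⊓ C) ⊑ (¬D ⊔ A)  ⇔  ((¬B ⊓ C) ⊓ (D ⊓ ¬A)) unsat w.r.t. T
   all branches close; clash {D, ¬D} at x₀
2. Hence (¬B ⊓ C) ⊑ (¬D ⊔ A): entailed.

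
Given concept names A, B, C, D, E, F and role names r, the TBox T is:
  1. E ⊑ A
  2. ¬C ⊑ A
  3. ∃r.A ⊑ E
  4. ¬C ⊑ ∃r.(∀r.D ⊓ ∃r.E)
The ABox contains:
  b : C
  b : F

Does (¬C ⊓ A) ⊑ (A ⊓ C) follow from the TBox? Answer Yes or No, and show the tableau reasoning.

1. (¬C ⊓ A) ⊑ (A ⊓ C)  ⇔  ((¬C ⊓ A) ⊓ (¬A ⊔ ¬C)) unsat w.r.t. T
   apply at x₀: ¬C⊑∃r.(∀r.D ⊓ ∃r.E)
   open: L(x₀) ⊇ {A, E, ¬C, ∃r.(∀r.D ⊓ ∃r.E)} (+ ∃-successors)
2. Hence (¬C ⊓ A) ⊑ (A ⊓ C): not entailed.

No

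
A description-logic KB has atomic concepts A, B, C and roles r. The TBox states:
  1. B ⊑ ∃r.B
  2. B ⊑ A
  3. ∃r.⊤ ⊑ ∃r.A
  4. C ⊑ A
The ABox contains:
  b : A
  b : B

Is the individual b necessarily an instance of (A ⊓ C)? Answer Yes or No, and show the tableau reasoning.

No

1. b : (A ⊓ C)?  L(b) = {A, B} ∪ {(¬A ⊔ ¬C)}
   apply at b: B⊑∃r.B
   open: L(b) ⊇ {A, B, ¬C, ∃r.A, ∃r.B} (+ ∃-successors) — b ∉ (A ⊓ C) possible
2. Hence b : (A ⊓ C): not entailed.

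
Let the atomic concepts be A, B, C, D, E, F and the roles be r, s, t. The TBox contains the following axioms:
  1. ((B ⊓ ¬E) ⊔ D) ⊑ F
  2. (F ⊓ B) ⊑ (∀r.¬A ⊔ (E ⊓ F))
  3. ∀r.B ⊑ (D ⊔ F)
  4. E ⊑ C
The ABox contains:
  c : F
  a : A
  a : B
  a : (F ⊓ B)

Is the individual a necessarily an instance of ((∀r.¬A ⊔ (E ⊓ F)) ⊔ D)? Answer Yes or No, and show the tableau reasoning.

Yes

1. a : ((∀r.¬A ⊔ (E ⊓ F)) ⊔ D)?  L(a) = {A, B, (F ⊓ B)} ∪ {((∃r.A ⊓ (¬E ⊔ ¬F)) ⊓ ¬D)}
   clash {F, ¬F} at a — a ∈ ((∀r.¬A ⊔ (E ⊓ F)) ⊔ D)
2. Hence a : ((∀r.¬A ⊔ (E ⊓ F)) ⊔ D): entailed.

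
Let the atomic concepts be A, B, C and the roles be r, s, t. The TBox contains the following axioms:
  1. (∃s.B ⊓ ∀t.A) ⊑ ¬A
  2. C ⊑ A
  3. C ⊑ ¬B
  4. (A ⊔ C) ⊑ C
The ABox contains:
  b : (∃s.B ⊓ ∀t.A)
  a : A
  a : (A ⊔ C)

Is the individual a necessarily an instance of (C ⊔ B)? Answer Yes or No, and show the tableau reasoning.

Yes

1. a : (C ⊔ B)?  L(a) = {A, (A ⊔ C)} ∪ {(¬C ⊓ ¬B)}
   clash {C, ¬C} at a — a ∈ (C ⊔ B)
2. Hence a : (C ⊔ B): entailed.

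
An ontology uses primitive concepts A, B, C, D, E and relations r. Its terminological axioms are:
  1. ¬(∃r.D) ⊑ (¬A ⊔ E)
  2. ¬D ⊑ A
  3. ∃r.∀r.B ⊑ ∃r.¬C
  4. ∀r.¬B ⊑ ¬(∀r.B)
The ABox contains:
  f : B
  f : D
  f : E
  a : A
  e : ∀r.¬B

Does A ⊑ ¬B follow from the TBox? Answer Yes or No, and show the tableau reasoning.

1. A ⊑ ¬B  ⇔  (A ⊓ B) unsat w.r.t. T
   open: L(x₀) ⊇ {A, B, ∀r.∃r.¬B, ∃r.B, ∃r.D} (+ ∃-successors)
2. Hence A ⊑ ¬B: not entailed.

No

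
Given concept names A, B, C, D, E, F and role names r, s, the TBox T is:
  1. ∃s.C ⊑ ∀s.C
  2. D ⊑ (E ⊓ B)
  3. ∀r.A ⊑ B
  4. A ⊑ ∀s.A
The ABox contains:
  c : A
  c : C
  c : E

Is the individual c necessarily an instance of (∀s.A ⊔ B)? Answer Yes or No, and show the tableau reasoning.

Yes

1. c : (∀s.A ⊔ B)?  L(c) = {A, C, E} ∪ {(∃s.¬A ⊓ ¬B)}
   clash {B, ¬B} at c — c ∈ (∀s.A ⊔ B)
2. Hence c : (∀s.A ⊔ B): entailed.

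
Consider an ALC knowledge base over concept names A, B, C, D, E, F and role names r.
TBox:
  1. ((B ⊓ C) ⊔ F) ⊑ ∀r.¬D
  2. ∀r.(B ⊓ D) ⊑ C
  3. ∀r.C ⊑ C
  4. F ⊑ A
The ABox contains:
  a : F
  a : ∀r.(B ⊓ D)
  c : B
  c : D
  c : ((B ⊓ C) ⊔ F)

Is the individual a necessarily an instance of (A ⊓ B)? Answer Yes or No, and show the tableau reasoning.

No

1. a : (A ⊓ B)?  L(a) = {F, ∀r.(B ⊓ D)} ∪ {(¬A ⊔ ¬B)}
   apply at a: ∀r.(B ⊓ D)⊑C; F⊑A
   open: L(a) ⊇ {A, C, F, ¬B, ∀r.(B ⊓ D), …} — a ∉ (A ⊓ B) possible
2. Hence a : (A ⊓ B): not entailed.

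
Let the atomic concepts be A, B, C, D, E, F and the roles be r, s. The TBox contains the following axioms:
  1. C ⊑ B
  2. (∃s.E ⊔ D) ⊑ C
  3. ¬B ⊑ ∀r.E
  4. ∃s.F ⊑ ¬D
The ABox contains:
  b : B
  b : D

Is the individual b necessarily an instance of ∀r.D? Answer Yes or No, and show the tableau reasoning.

No

1. b : ∀r.D?  L(b) = {B, D} ∪ {∃r.¬D}
   open: L(b) ⊇ {B, C, D, ∀s.¬F, ∃r.¬D} (+ ∃-successors) — b ∉ ∀r.D possible
2. Hence b : ∀r.D: not entailed.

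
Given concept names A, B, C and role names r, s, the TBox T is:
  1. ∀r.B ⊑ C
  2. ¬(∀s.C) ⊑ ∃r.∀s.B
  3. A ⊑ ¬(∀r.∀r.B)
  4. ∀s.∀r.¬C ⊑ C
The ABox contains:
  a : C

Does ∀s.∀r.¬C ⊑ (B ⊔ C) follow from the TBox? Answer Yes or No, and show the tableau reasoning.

1. ∀s.∀r.¬C ⊑ (B ⊔ C)  ⇔  (∀s.∀r.¬C ⊓ (¬B ⊓ ¬C)) unsat w.r.t. T
   all branches close; clash {C, ¬C} at x₀
2. Hence ∀s.∀r.¬C ⊑ (B ⊔ C): entailed.

Yes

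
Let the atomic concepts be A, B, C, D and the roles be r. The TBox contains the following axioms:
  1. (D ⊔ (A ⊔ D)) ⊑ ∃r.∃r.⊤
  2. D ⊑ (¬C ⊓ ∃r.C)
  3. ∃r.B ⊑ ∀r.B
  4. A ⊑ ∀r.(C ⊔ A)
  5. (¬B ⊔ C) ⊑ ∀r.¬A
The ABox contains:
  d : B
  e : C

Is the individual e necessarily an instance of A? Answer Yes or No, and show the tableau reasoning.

1. e : A?  L(e) = {C} ∪ {¬A}
   open: L(e) ⊇ {C, ¬A, ¬D, ∀r.¬A, ∀r.¬B} — e ∉ A possible
2. Hence e : A: not entailed.

No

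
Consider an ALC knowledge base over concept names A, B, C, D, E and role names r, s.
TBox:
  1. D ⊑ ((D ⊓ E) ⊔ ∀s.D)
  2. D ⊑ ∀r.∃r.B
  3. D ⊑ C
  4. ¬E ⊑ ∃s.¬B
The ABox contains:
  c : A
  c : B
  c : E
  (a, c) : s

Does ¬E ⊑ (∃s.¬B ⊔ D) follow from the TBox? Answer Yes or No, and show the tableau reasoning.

1. ¬E ⊑ (∃s.¬B ⊔ D)  ⇔  (¬E ⊓ (∀s.B ⊓ ¬D)) unsat w.r.t. T
   all branches close; clash {B, ¬B} at an ∃-successor
2. Hence ¬E ⊑ (∃s.¬B ⊔ D): entailed.

Yes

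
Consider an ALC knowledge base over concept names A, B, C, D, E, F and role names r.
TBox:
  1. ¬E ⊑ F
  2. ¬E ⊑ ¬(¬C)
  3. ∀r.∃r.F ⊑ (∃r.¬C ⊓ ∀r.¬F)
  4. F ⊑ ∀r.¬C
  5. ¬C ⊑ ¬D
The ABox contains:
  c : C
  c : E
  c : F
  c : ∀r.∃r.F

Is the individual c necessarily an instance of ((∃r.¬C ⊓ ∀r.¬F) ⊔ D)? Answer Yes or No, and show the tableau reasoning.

Yes

1. c : ((∃r.¬C ⊓ ∀r.¬F) ⊔ D)?  L(c) = {C, E, F, ∀r.∃r.F} ∪ {((∀r.C ⊔ ∃r.F) ⊓ ¬D)}
   clash {F, ¬F} at an ∃-successor — c ∈ ((∃r.¬C ⊓ ∀r.¬F) ⊔ D)
2. Hence c : ((∃r.¬C ⊓ ∀r.¬F) ⊔ D): entailed.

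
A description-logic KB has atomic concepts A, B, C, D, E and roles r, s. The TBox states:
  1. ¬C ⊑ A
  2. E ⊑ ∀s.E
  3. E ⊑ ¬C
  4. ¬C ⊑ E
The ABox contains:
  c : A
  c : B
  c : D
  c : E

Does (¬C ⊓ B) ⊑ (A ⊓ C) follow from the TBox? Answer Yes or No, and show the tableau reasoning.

1. (¬C ⊓ B) ⊑ (A ⊓ C)  ⇔  ((¬C ⊓ B) ⊓ (¬A ⊔ ¬C)) unsat w.r.t. T
   apply at x₀: ¬C⊑A; ¬C⊑E
   open: L(x₀) ⊇ {A, B, E, ¬C, ∀s.E}
2. Hence (¬C ⊓ B) ⊑ (A ⊓ C): not entailed.

No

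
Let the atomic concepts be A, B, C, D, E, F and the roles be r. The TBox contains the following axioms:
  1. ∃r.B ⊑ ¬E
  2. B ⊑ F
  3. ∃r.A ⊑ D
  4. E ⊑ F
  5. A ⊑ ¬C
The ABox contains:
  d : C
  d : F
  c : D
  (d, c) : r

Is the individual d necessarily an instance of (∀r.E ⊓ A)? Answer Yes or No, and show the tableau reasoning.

1. d : (∀r.E ⊓ A)?  L(d) = {C, F} ∪ {(∃r.¬E ⊔ ¬A)}
   open: L(d) ⊇ {C, F, ¬A, ∀r.¬A, ∀r.¬B} — d ∉ (∀r.E ⊓ A) possible
2. Hence d : (∀r.E ⊓ A): not entailed.

No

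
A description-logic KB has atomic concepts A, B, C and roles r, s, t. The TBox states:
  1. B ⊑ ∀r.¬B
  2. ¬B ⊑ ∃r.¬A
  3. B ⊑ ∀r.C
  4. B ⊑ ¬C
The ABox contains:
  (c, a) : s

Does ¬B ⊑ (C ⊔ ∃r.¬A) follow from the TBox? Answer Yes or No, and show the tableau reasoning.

Yes

1. ¬B ⊑ (C ⊔ ∃r.¬A)  ⇔  (¬B ⊓ (¬C ⊓ ∀r.A)) unsat w.r.t. T
   all branches close; clash {A, ¬A} at an ∃-successor
2. Hence ¬B ⊑ (C ⊔ ∃r.¬A): entailed.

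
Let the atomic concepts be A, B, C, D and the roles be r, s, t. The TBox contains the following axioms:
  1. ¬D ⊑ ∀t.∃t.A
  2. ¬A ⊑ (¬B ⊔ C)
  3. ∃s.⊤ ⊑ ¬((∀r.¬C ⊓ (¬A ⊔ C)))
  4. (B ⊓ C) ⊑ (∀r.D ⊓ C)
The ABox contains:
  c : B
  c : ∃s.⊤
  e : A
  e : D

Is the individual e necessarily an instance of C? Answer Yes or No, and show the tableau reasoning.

No

1. e : C?  L(e) = {A, D} ∪ {¬C}
   open: L(e) ⊇ {A, D, ¬C, ∀s.⊥} — e ∉ C possible
2. Hence e : C: not entailed.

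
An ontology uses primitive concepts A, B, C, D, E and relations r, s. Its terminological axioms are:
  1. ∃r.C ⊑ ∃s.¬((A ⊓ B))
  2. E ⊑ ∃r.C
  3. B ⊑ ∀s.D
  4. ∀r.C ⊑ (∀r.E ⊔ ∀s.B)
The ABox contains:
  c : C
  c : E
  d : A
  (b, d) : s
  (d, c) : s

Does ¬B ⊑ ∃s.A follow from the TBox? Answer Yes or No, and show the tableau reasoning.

1. ¬B ⊑ ∃s.A  ⇔  (¬B ⊓ ∀s.¬A) unsat w.r.t. T
   open: L(x₀) ⊇ {¬B, ¬E, ∀r.¬C, ∀s.¬A, ∃r.¬C} (+ ∃-successors)
2. Hence ¬B ⊑ ∃s.A: not entailed.

No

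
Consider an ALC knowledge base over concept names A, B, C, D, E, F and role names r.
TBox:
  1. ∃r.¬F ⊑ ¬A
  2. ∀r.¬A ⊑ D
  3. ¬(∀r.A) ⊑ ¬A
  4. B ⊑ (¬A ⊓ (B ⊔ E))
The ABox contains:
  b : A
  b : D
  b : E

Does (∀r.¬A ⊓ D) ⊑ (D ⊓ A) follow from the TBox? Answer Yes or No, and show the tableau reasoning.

1. (∀r.¬A ⊓ D) ⊑ (D ⊓ A)  ⇔  ((∀r.¬A ⊓ D) ⊓ (¬D ⊔ ¬A)) unsat w.r.t. T
   open: L(x₀) ⊇ {D, ¬A, ¬B, ∀r.¬A}
2. Hence (∀r.¬A ⊓ D) ⊑ (D ⊓ A): not entailed.

No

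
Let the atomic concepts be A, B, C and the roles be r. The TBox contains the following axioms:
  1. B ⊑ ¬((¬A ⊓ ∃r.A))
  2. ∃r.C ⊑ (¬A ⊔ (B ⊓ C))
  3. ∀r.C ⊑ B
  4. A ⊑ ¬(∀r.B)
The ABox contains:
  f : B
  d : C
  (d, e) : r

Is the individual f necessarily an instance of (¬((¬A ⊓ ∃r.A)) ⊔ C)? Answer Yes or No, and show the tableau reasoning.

1. f : (¬((¬A ⊓ ∃r.A)) ⊔ C)?  L(f) = {B} ∪ {((¬A ⊓ ∃r.A) ⊓ ¬C)}
   clash {A, ¬A} at an ∃-successor — f ∈ (¬((¬A ⊓ ∃r.A)) ⊔ C)
2. Hence f : (¬((¬A ⊓ ∃r.A)) ⊔ C): entailed.

Yes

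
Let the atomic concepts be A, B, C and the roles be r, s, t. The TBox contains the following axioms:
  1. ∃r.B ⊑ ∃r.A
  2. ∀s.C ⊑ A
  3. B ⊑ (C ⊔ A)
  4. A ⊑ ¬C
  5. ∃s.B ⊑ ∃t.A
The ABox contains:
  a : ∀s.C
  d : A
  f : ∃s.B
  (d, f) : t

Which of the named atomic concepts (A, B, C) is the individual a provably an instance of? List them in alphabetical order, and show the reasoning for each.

1. a : A?  L(a) = {∀s.C} ∪ {¬A}
   clash {A, ¬A} at a — a ∈ A
2. a : B?  L(a) = {∀s.C} ∪ {¬B}
   apply at a: ∀s.C⊑A
   open: L(a) ⊇ {A, ¬B, ¬C, ∀r.¬B, ∀s.C, …} — a ∉ B possible
3. a : C?  L(a) = {∀s.C} ∪ {¬C}
   apply at a: ∀s.C⊑A
   open: L(a) ⊇ {A, ¬B, ¬C, ∀r.¬B, ∀s.C, …} — a ∉ C possible
4. Entailed for a: {A}

{A}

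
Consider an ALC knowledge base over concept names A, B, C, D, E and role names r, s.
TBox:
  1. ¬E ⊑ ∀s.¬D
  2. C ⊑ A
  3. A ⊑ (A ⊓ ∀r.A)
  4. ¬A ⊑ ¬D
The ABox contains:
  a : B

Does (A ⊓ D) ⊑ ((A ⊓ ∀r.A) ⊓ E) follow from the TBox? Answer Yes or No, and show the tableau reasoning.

1. (A ⊓ D) ⊑ ((A ⊓ ∀r.A) ⊓ E)  ⇔  ((A ⊓ D) ⊓ ((¬A ⊔ ∃r.¬A) ⊔ ¬E)) unsat w.r.t. T
   apply at x₀: A⊑(A ⊓ ∀r.A)
   open: L(x₀) ⊇ {A, D, ¬E, ∀r.A, ∀s.¬D}
2. Hence (A ⊓ D) ⊑ ((A ⊓ ∀r.A) ⊓ E): not entailed.

No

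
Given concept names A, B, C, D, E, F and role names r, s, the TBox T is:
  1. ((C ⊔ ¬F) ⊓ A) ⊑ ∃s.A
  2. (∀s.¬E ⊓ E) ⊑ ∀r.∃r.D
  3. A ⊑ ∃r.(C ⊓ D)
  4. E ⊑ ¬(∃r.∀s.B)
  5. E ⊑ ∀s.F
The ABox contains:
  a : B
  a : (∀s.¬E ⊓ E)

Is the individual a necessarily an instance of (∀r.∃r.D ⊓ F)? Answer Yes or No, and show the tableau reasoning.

No

1. a : (∀r.∃r.D ⊓ F)?  L(a) = {B, (∀s.¬E ⊓ E)} ∪ {(∃r.∀r.¬D ⊔ ¬F)}
   apply at a: (∀s.¬E ⊓ E)⊑∀r.∃r.D; E⊑¬(∃r.∀s.B); E⊑∀s.F
   open: L(a) ⊇ {B, E, ¬A, ¬F, ∀r.∃r.D, …} — a ∉ (∀r.∃r.D ⊓ F) possible
2. Hence a : (∀r.∃r.D ⊓ F): not entailed.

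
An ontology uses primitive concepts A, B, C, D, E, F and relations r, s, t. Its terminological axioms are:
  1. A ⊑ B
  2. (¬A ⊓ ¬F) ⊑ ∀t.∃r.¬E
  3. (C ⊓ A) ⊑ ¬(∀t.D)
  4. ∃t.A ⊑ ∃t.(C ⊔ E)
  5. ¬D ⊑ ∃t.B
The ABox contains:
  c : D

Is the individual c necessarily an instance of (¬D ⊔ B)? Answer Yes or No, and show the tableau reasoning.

1. c : (¬D ⊔ B)?  L(c) = {D} ∪ {(D ⊓ ¬B)}
   open: L(c) ⊇ {D, F, ¬A, ¬B, ∀t.¬A} — c ∉ (¬D ⊔ B) possible
2. Hence c : (¬D ⊔ B): not entailed.

No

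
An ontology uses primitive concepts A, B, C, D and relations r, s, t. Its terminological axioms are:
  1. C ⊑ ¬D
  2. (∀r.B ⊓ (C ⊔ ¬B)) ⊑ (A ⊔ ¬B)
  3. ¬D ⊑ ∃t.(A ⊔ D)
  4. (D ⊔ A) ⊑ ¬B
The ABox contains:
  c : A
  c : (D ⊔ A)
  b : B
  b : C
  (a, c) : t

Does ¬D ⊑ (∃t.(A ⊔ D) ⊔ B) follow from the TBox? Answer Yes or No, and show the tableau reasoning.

1. ¬D ⊑ (∃t.(A ⊔ D) ⊔ B)  ⇔  (¬D ⊓ (∀t.(¬A ⊓ ¬D) ⊓ ¬B)) unsat w.r.t. T
   all branches close; clash {D, ¬D} at an ∃-successor
2. Hence ¬D ⊑ (∃t.(A ⊔ D) ⊔ B): entailed.

Yes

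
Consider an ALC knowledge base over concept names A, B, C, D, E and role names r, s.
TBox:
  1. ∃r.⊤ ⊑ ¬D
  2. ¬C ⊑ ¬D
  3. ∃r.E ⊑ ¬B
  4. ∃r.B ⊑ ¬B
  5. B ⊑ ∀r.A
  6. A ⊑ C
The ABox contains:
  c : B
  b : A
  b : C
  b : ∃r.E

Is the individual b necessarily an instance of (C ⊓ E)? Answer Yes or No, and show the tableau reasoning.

1. b : (C ⊓ E)?  L(b) = {A, C, ∃r.E} ∪ {(¬C ⊔ ¬E)}
   apply at b: ∃r.E⊑¬B
   open: L(b) ⊇ {A, C, ¬B, ¬D, ¬E, …} (+ ∃-successors) — b ∉ (C ⊓ E) possible
2. Hence b : (C ⊓ E): not entailed.

No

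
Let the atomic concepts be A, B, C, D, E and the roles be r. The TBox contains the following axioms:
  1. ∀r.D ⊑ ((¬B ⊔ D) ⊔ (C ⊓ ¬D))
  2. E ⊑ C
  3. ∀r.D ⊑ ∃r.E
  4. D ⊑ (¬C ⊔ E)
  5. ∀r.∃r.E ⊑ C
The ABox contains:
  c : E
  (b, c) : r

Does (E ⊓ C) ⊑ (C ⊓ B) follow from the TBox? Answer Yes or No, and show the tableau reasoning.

1. (E ⊓ C) ⊑ (C ⊓ B)  ⇔  ((E ⊓ C) ⊓ (¬C ⊔ ¬B)) unsat w.r.t. T
   open: L(x₀) ⊇ {C, E, ¬B, ¬D, ∃r.¬D} (+ ∃-successors)
2. Hence (E ⊓ C) ⊑ (C ⊓ B): not entailed.

No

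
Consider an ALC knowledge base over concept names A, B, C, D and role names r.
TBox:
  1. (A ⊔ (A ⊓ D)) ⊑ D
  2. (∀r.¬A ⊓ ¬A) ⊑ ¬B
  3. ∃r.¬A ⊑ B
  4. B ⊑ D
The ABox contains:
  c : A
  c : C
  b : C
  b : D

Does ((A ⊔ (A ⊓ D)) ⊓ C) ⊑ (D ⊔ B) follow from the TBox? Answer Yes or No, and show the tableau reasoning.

1. ((A ⊔ (A ⊓ D)) ⊓ C) ⊑ (D ⊔ B)  ⇔  (((A ⊔ (A ⊓ D)) ⊓ C) ⊓ (¬D ⊓ ¬B)) unsat w.r.t. T
   all branches close; clash {D, ¬D} at x₀
2. Hence ((A ⊔ (A ⊓ D)) ⊓ C) ⊑ (D ⊔ B): entailed.

Yes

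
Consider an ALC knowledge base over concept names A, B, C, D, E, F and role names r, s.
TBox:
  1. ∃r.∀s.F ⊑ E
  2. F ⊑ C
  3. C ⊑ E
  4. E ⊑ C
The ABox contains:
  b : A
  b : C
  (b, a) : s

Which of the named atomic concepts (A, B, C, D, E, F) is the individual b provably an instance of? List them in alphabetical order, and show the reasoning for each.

1. b : A?  L(b) = {A, C} ∪ {¬A}
   clash {A, ¬A} at b — b ∈ A
2. b : B?  L(b) = {A, C} ∪ {¬B}
   apply at b: C⊑E
   open: L(b) ⊇ {A, C, E, ¬B} — b ∉ B possible
3. b : C?  L(b) = {A, C} ∪ {¬C}
   clash {C, ¬C} at b — b ∈ C
4. b : D?  L(b) = {A, C} ∪ {¬D}
   apply at b: C⊑E
   open: L(b) ⊇ {A, C, E, ¬D} — b ∉ D possible
5. b : E?  L(b) = {A, C} ∪ {¬E}
   clash {E, ¬E} at b — b ∈ E
6. b : F?  L(b) = {A, C} ∪ {¬F}
   apply at b: C⊑E
   open: L(b) ⊇ {A, C, E, ¬F} — b ∉ F possible
7. Entailed for b: {A, C, E}

{A, C, E}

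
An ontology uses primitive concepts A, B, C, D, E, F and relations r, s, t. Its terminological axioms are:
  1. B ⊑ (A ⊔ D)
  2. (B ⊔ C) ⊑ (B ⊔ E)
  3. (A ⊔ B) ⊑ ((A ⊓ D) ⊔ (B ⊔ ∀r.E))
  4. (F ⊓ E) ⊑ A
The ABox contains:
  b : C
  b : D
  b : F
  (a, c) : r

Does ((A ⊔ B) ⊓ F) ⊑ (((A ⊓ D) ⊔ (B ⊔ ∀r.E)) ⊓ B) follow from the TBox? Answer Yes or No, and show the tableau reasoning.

1. ((A ⊔ B) ⊓ F) ⊑ (((A ⊓ D) ⊔ (B ⊔ ∀r.E)) ⊓ B)  ⇔  (((A ⊔ B) ⊓ F) ⊓ (((¬A ⊔ ¬D) ⊓ (¬B ⊓ ∃r.¬E)) ⊔ ¬B)) unsat w.r.t. T
   apply at x₀: (A ⊔ B)⊑((A ⊓ D) ⊔ (B ⊔ ∀r.E))
   open: L(x₀) ⊇ {A, D, F, ¬B, ¬C}
2. Hence ((A ⊔ B) ⊓ F) ⊑ (((A ⊓ D) ⊔ (B ⊔ ∀r.E)) ⊓ B): not entailed.

No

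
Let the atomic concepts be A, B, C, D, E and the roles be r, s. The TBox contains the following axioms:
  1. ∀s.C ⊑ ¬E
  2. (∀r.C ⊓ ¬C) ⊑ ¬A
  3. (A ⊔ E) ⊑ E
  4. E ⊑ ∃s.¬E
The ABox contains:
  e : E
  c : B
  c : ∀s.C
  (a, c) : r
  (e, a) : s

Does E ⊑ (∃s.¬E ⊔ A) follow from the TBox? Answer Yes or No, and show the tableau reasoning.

Yes

1. E ⊑ (∃s.¬E ⊔ A)  ⇔  (E ⊓ (∀s.E ⊓ ¬A)) unsat w.r.t. T
   all branches close; clash {E, ¬E} at x₀
2. Hence E ⊑ (∃s.¬E ⊔ A): entailed.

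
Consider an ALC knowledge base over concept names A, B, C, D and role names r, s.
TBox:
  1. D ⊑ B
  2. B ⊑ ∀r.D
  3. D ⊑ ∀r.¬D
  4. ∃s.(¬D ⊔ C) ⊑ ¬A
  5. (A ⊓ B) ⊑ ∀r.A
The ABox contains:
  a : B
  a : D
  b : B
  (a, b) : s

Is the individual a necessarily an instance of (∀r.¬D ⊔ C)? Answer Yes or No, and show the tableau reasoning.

1. a : (∀r.¬D ⊔ C)?  L(a) = {B, D} ∪ {(∃r.D ⊓ ¬C)}
   clash {D, ¬D} at an ∃-successor — a ∈ (∀r.¬D ⊔ C)
2. Hence a : (∀r.¬D ⊔ C): entailed.

Yes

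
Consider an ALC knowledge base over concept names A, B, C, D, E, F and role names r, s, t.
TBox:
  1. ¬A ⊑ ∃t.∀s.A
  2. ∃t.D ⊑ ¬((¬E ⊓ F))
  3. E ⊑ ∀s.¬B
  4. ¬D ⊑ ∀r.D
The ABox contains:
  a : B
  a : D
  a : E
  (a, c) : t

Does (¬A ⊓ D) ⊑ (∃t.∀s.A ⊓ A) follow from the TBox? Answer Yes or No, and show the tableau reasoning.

No

1. (¬A ⊓ D) ⊑ (∃t.∀s.A ⊓ A)  ⇔  ((¬A ⊓ D) ⊓ (∀t.∃s.¬A ⊔ ¬A)) unsat w.r.t. T
   apply at x₀: ¬A⊑∃t.∀s.A
   open: L(x₀) ⊇ {D, ¬A, ¬E, ∀t.¬D, ∃t.∀s.A} (+ ∃-successors)
2. Hence (¬A ⊓ D) ⊑ (∃t.∀s.A ⊓ A): not entailed.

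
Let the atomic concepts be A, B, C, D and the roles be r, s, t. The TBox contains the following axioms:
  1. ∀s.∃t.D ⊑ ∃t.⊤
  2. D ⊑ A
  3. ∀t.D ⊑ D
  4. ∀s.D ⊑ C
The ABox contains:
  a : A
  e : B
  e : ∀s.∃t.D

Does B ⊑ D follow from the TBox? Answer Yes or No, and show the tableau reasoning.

1. B ⊑ D  ⇔  (B ⊓ ¬D) unsat w.r.t. T
   open: L(x₀) ⊇ {B, ¬D, ∃s.¬D, ∃s.∀t.¬D, ∃t.¬D} (+ ∃-successors)
2. Hence B ⊑ D: not entailed.

No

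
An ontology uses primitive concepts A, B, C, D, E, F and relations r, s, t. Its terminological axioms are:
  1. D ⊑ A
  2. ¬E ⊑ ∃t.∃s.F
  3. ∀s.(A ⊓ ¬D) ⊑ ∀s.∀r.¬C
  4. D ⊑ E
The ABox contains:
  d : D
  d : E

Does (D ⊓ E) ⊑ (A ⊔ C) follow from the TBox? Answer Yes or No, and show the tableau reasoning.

1. (D ⊓ E) ⊑ (A ⊔ C)  ⇔  ((D ⊓ E) ⊓ (¬A ⊓ ¬C)) unsat w.r.t. T
   all branches close; clash {A, ¬A} at x₀
2. Hence (D ⊓ E) ⊑ (A ⊔ C): entailed.

Yes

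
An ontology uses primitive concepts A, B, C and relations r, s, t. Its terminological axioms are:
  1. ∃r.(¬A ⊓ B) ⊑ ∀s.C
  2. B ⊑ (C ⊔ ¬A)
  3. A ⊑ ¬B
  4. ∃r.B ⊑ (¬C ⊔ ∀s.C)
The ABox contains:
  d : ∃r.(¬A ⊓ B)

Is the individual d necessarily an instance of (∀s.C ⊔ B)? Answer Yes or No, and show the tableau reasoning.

Yes

1. d : (∀s.C ⊔ B)?  L(d) = {∃r.(¬A ⊓ B)} ∪ {(∃s.¬C ⊓ ¬B)}
   clash {C, ¬C} at an ∃-successor — d ∈ (∀s.C ⊔ B)
2. Hence d : (∀s.C ⊔ B): entailed.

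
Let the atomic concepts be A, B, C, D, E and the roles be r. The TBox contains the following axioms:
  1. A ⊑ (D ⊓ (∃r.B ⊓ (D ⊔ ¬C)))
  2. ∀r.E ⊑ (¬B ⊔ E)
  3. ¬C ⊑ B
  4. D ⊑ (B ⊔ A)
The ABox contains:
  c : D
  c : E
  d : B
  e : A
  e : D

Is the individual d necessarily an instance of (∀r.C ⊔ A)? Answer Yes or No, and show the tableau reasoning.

1. d : (∀r.C ⊔ A)?  L(d) = {B} ∪ {(∃r.¬C ⊓ ¬A)}
   open: L(d) ⊇ {B, ¬A, ¬D, ∃r.¬C, ∃r.¬E} (+ ∃-successors) — d ∉ (∀r.C ⊔ A) possible
2. Hence d : (∀r.C ⊔ A): not entailed.

No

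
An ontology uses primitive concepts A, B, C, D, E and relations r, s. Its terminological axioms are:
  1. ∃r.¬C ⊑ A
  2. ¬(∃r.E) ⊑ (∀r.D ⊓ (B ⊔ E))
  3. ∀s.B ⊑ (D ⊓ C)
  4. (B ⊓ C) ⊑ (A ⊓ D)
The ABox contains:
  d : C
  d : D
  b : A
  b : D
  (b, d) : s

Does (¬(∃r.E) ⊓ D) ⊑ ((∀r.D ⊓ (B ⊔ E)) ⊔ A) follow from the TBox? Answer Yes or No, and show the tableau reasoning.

Yes

1. (¬(∃r.E) ⊓ D) ⊑ ((∀r.D ⊓ (B ⊔ E)) ⊔ A)  ⇔  ((∀r.¬E ⊓ D) ⊓ ((∃r.¬D ⊔ (¬B ⊓ ¬E)) ⊓ ¬A)) unsat w.r.t. T
   all branches close; clash {A, ¬A} at x₀
2. Hence (¬(∃r.E) ⊓ D) ⊑ ((∀r.D ⊓ (B ⊔ E)) ⊔ A): entailed.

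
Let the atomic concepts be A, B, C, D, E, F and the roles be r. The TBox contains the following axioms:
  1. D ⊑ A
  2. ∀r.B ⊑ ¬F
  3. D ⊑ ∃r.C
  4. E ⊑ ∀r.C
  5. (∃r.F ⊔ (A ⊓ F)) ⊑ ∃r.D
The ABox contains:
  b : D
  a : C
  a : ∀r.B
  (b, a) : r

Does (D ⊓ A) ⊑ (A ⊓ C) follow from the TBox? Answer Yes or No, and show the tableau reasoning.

1. (D ⊓ A) ⊑ (A ⊓ C)  ⇔  ((D ⊓ A) ⊓ (¬A ⊔ ¬C)) unsat w.r.t. T
   apply at x₀: D⊑∃r.C
   open: L(x₀) ⊇ {A, D, ¬C, ¬E, ¬F, …} (+ ∃-successors)
2. Hence (D ⊓ A) ⊑ (A ⊓ C): not entailed.

No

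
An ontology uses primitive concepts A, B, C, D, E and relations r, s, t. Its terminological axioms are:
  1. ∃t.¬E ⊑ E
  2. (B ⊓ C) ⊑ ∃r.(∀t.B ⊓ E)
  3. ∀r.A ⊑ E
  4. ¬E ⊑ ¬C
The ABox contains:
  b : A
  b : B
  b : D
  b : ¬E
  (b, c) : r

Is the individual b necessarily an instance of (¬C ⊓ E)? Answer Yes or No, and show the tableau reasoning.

1. b : (¬C ⊓ E)?  L(b) = {A, B, D, ¬E} ∪ {(C ⊔ ¬E)}
   apply at b: ¬E⊑¬C
   open: L(b) ⊇ {A, B, D, ¬C, ¬E, …} (+ ∃-successors) — b ∉ (¬C ⊓ E) possible
2. Hence b : (¬C ⊓ E): not entailed.

No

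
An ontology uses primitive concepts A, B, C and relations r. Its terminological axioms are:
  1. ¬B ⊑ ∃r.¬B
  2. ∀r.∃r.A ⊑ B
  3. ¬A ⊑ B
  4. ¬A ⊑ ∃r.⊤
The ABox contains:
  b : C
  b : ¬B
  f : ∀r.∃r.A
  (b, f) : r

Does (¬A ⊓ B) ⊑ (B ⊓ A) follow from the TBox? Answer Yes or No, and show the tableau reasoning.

No

1. (¬A ⊓ B) ⊑ (B ⊓ A)  ⇔  ((¬A ⊓ B) ⊓ (¬B ⊔ ¬A)) unsat w.r.t. T
   apply at x₀: ¬A⊑∃r.⊤
   open: L(x₀) ⊇ {B, ¬A, ∃r.⊤} (+ ∃-successors)
2. Hence (¬A ⊓ B) ⊑ (B ⊓ A): not entailed.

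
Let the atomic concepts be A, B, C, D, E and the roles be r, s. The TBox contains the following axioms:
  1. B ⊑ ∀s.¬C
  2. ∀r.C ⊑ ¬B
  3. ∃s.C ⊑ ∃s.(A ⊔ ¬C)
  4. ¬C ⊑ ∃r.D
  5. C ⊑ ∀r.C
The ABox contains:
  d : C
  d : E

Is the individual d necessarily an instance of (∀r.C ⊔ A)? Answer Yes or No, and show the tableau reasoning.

1. d : (∀r.C ⊔ A)?  L(d) = {C, E} ∪ {(∃r.¬C ⊓ ¬A)}
   clash {C, ¬C} at an ∃-successor — d ∈ (∀r.C ⊔ A)
2. Hence d : (∀r.C ⊔ A): entailed.

Yes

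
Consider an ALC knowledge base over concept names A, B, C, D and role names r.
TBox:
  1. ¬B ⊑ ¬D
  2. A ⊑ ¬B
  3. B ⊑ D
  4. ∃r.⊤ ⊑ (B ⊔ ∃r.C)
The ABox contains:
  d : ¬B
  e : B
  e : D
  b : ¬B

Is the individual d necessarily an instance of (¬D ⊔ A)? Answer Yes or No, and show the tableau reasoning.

1. d : (¬D ⊔ A)?  L(d) = {¬B} ∪ {(D ⊓ ¬A)}
   clash {D, ¬D} at d — d ∈ (¬D ⊔ A)
2. Hence d : (¬D ⊔ A): entailed.

Yes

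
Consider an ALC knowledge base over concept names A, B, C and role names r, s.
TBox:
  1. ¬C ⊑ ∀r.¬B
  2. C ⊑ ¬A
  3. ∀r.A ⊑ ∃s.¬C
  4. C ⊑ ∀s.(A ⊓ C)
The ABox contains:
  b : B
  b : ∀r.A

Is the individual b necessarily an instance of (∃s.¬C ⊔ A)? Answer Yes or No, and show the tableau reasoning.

Yes

1. b : (∃s.¬C ⊔ A)?  L(b) = {B, ∀r.A} ∪ {(∀s.C ⊓ ¬A)}
   clash {C, ¬C} at an ∃-successor — b ∈ (∃s.¬C ⊔ A)
2. Hence b : (∃s.¬C ⊔ A): entailed.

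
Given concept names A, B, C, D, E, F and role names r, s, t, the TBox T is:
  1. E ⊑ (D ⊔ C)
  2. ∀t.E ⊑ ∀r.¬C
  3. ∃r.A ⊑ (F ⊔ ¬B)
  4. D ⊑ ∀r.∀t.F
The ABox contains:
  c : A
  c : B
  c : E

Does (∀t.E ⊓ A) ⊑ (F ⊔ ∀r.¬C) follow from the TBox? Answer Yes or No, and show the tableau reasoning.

Yes

1. (∀t.E ⊓ A) ⊑ (F ⊔ ∀r.¬C)  ⇔  ((∀t.E ⊓ A) ⊓ (¬F ⊓ ∃r.C)) unsat w.r.t. T
   all branches close; clash {C, ¬C} at an ∃-successor
2. Hence (∀t.E ⊓ A) ⊑ (F ⊔ ∀r.¬C): entailed.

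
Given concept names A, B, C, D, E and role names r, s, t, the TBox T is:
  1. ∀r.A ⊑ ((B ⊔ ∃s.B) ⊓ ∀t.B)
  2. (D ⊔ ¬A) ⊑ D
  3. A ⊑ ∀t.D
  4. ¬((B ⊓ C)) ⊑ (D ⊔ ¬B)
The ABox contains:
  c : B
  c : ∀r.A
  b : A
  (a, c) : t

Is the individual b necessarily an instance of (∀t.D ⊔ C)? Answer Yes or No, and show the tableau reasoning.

Yes

1. b : (∀t.D ⊔ C)?  L(b) = {A} ∪ {(∃t.¬D ⊓ ¬C)}
   clash {D, ¬D} at an ∃-successor — b ∈ (∀t.D ⊔ C)
2. Hence b : (∀t.D ⊔ C): entailed.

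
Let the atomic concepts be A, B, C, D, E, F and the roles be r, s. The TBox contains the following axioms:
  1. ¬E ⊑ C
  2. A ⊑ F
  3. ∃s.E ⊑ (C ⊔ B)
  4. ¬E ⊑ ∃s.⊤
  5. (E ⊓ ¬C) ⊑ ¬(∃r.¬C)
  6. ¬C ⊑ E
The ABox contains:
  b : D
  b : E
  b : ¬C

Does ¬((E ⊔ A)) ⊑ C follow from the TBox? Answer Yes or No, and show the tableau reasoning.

1. ¬((E ⊔ A)) ⊑ C  ⇔  ((¬E ⊓ ¬A) ⊓ ¬C) unsat w.r.t. T
   all branches close; clash {E, ¬E} at x₀
2. Hence ¬((E ⊔ A)) ⊑ C: entailed.

Yes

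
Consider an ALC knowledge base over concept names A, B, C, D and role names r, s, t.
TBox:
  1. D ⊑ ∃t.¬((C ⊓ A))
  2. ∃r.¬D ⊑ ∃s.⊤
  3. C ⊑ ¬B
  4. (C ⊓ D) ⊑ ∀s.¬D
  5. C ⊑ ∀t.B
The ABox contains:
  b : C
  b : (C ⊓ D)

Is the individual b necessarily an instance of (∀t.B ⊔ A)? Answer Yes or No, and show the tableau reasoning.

1. b : (∀t.B ⊔ A)?  L(b) = {C, (C ⊓ D)} ∪ {(∃t.¬B ⊓ ¬A)}
   clash {B, ¬B} at an ∃-successor — b ∈ (∀t.B ⊔ A)
2. Hence b : (∀t.B ⊔ A): entailed.

Yes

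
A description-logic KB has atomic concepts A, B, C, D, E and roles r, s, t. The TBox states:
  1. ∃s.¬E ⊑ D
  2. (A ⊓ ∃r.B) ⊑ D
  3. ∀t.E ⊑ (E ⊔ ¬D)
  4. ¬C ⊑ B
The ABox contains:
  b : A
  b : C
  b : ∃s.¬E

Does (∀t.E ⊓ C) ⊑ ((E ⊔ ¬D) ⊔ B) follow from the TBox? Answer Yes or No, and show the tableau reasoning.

1. (∀t.E ⊓ C) ⊑ ((E ⊔ ¬D) ⊔ B)  ⇔  ((∀t.E ⊓ C) ⊓ ((¬E ⊓ D) ⊓ ¬B)) unsat w.r.t. T
   all branches close; clash {D, ¬D} at x₀
2. Hence (∀t.E ⊓ C) ⊑ ((E ⊔ ¬D) ⊔ B): entailed.

Yes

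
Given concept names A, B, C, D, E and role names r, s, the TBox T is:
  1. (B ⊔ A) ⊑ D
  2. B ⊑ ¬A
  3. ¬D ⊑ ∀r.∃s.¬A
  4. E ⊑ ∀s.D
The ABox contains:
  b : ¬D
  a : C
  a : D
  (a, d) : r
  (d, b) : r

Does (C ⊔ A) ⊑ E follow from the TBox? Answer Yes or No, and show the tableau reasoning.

1. (C ⊔ A) ⊑ E  ⇔  ((C ⊔ A) ⊓ ¬E) unsat w.r.t. T
   open: L(x₀) ⊇ {C, D, ¬A, ¬B, ¬E}
2. Hence (C ⊔ A) ⊑ E: not entailed.

No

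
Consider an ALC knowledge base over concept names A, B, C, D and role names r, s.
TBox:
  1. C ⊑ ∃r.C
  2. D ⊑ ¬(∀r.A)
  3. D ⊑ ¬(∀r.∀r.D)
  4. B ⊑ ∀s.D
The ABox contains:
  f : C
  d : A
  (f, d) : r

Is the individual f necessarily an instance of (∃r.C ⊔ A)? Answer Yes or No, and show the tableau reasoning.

1. f : (∃r.C ⊔ A)?  L(f) = {C} ∪ {(∀r.¬C ⊓ ¬A)}
   clash {C, ¬C} at an ∃-successor — f ∈ (∃r.C ⊔ A)
2. Hence f : (∃r.C ⊔ A): entailed.

Yes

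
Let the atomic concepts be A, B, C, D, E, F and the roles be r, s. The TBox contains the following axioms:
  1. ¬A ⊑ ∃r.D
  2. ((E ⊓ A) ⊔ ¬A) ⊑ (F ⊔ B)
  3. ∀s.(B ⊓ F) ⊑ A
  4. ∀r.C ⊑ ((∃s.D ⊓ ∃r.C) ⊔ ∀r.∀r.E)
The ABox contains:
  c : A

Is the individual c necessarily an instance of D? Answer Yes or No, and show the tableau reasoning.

1. c : D?  L(c) = {A} ∪ {¬D}
   open: L(c) ⊇ {A, ¬D, ¬E, ∃r.¬C} (+ ∃-successors) — c ∉ D possible
2. Hence c : D: not entailed.

No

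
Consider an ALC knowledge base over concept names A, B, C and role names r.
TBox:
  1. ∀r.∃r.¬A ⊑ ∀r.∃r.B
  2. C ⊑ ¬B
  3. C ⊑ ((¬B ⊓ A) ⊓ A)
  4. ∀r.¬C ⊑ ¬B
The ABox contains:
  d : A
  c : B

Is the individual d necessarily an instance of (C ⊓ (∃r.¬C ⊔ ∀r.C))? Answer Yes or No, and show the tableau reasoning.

1. d : (C ⊓ (∃r.¬C ⊔ ∀r.C))?  L(d) = {A} ∪ {(¬C ⊔ (∀r.C ⊓ ∃r.¬C))}
   open: L(d) ⊇ {A, ¬C, ∃r.C, ∃r.∀r.A} (+ ∃-successors) — d ∉ (C ⊓ (∃r.¬C ⊔ ∀r.C)) possible
2. Hence d : (C ⊓ (∃r.¬C ⊔ ∀r.C)): not entailed.

No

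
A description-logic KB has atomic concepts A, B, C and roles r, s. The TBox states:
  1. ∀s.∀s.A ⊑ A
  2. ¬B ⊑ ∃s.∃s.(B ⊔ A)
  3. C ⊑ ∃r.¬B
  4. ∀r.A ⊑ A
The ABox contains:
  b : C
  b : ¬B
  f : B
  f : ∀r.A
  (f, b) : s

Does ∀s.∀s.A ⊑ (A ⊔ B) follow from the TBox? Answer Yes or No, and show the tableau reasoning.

Yes

1. ∀s.∀s.A ⊑ (A ⊔ B)  ⇔  (∀s.∀s.A ⊓ (¬A ⊓ ¬B)) unsat w.r.t. T
   all branches close; clash {A, ¬A} at x₀
2. Hence ∀s.∀s.A ⊑ (A ⊔ B): entailed.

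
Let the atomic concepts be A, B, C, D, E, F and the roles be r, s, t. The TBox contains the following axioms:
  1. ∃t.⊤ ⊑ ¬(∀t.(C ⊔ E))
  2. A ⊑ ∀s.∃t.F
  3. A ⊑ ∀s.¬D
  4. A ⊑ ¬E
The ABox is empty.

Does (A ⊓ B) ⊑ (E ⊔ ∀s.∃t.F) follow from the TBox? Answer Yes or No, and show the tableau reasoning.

1. (A ⊓ B) ⊑ (E ⊔ ∀s.∃t.F)  ⇔  ((A ⊓ B) ⊓ (¬E ⊓ ∃s.∀t.¬F)) unsat w.r.t. T
   all branches close; clash {F, ¬F} at an ∃-successor
2. Hence (A ⊓ B) ⊑ (E ⊔ ∀s.∃t.F): entailed.

Yes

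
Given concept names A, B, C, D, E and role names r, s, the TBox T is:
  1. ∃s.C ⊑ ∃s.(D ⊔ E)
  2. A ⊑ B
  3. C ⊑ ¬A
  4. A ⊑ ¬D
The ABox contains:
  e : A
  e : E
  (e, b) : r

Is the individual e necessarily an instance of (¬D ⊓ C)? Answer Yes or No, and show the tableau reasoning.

No

1. e : (¬D ⊓ C)?  L(e) = {A, E} ∪ {(D ⊔ ¬C)}
   apply at e: A⊑B; A⊑¬D
   open: L(e) ⊇ {A, B, E, ¬C, ¬D, …} — e ∉ (¬D ⊓ C) possible
2. Hence e : (¬D ⊓ C): not entailed.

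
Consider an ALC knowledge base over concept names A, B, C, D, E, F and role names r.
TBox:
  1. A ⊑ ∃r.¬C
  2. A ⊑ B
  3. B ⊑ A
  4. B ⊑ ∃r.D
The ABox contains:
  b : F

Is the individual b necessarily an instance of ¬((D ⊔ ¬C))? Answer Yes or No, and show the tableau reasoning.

No

1. b : ¬((D ⊔ ¬C))?  L(b) = {F} ∪ {(D ⊔ ¬C)}
   open: L(b) ⊇ {D, F, ¬A, ¬B} — b ∉ ¬((D ⊔ ¬C)) possible
2. Hence b : ¬((D ⊔ ¬C)): not entailed.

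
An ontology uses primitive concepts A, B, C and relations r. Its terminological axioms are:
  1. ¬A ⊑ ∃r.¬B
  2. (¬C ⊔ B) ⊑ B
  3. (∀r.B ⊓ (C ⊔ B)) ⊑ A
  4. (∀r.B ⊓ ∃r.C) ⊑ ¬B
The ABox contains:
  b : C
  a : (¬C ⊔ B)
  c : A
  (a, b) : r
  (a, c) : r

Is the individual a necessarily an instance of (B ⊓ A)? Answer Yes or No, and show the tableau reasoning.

1. a : (B ⊓ A)?  L(a) = {(¬C ⊔ B)} ∪ {(¬B ⊔ ¬A)}
   apply at a: (¬C ⊔ B)⊑B
   open: L(a) ⊇ {B, ¬A, ¬C, ∃r.¬B} (+ ∃-successors) — a ∉ (B ⊓ A) possible
2. Hence a : (B ⊓ A): not entailed.

No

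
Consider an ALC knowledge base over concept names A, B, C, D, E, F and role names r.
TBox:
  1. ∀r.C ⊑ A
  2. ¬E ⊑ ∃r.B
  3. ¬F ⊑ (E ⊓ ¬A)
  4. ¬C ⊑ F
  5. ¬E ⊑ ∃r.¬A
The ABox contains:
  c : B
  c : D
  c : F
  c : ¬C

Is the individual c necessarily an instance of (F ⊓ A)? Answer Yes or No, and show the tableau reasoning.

1. c : (F ⊓ A)?  L(c) = {B, D, F, ¬C} ∪ {(¬F ⊔ ¬A)}
   open: L(c) ⊇ {B, D, E, F, ¬A, …} (+ ∃-successors) — c ∉ (F ⊓ A) possible
2. Hence c : (F ⊓ A): not entailed.

No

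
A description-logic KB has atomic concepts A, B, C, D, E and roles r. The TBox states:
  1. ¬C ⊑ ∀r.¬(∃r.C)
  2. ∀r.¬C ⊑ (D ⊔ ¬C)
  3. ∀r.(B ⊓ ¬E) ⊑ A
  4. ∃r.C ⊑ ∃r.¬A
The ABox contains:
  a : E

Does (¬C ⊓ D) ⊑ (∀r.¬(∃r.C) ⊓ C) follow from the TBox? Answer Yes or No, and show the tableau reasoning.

1. (¬C ⊓ D) ⊑ (∀r.¬(∃r.C) ⊓ C)  ⇔  ((¬C ⊓ D) ⊓ (∃r.∃r.C ⊔ ¬C)) unsat w.r.t. T
   apply at x₀: ¬C⊑∀r.¬(∃r.C)
   open: L(x₀) ⊇ {D, ¬C, ∀r.¬C, ∀r.∀r.¬C, ∃r.(¬B ⊔ E)} (+ ∃-successors)
2. Hence (¬C ⊓ D) ⊑ (∀r.¬(∃r.C) ⊓ C): not entailed.

No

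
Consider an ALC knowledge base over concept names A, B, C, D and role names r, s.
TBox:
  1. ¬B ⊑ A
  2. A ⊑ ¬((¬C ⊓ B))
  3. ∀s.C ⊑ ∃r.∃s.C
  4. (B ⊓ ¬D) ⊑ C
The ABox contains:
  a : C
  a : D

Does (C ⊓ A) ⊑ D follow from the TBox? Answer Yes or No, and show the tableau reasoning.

1. (C ⊓ A) ⊑ D  ⇔  ((C ⊓ A) ⊓ ¬D) unsat w.r.t. T
   apply at x₀: A⊑¬((¬C ⊓ B))
   open: L(x₀) ⊇ {A, C, ¬D, ∃s.¬C} (+ ∃-successors)
2. Hence (C ⊓ A) ⊑ D: not entailed.

No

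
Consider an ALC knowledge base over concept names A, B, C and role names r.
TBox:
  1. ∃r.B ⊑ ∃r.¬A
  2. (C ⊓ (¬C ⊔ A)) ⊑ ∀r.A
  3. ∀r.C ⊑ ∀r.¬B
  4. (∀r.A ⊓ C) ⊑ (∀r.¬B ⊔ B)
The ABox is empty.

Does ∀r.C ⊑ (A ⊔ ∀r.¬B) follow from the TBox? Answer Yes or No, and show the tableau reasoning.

1. ∀r.C ⊑ (A ⊔ ∀r.¬B)  ⇔  (∀r.C ⊓ (¬A ⊓ ∃r.B)) unsat w.r.t. T
   all branches close; clash {A, ¬A} at an ∃-successor
2. Hence ∀r.C ⊑ (A ⊔ ∀r.¬B): entailed.

Yes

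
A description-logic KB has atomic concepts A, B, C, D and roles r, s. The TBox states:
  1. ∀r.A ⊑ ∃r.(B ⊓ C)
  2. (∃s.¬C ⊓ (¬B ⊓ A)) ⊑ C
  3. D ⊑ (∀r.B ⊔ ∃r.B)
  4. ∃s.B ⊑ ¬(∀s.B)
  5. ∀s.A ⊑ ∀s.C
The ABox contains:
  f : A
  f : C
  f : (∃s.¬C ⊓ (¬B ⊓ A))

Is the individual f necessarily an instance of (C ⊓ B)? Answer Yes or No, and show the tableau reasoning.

1. f : (C ⊓ B)?  L(f) = {A, C, (∃s.¬C ⊓ (¬B ⊓ A))} ∪ {(¬C ⊔ ¬B)}
   open: L(f) ⊇ {A, C, ¬B, ¬D, ∀s.¬B, …} (+ ∃-successors) — f ∉ (C ⊓ B) possible
2. Hence f : (C ⊓ B): not entailed.

No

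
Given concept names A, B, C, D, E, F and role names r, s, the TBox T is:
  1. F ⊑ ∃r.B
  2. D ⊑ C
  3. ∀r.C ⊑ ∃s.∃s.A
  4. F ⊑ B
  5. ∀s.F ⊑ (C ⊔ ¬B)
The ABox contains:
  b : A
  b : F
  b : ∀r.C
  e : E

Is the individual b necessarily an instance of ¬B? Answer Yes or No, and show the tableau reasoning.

1. b : ¬B?  L(b) = {A, F, ∀r.C} ∪ {B}
   apply at b: F⊑∃r.B; ∀r.C⊑∃s.∃s.A
   open: L(b) ⊇ {A, B, F, ¬D, ∀r.C, …} (+ ∃-successors) — b ∉ ¬B possible
2. Hence b : ¬B: not entailed.

No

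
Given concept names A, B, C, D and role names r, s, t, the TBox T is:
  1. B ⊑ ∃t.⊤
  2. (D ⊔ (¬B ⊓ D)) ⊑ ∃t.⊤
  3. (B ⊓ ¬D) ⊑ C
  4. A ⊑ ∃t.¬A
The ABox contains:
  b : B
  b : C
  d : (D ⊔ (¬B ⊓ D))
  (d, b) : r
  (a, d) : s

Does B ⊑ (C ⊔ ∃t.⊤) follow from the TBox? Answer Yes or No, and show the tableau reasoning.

1. B ⊑ (C ⊔ ∃t.⊤)  ⇔  (B ⊓ (¬C ⊓ ∀t.⊥)) unsat w.r.t. T
   all branches close; clash {C, ¬C} at x₀
2. Hence B ⊑ (C ⊔ ∃t.⊤): entailed.

Yes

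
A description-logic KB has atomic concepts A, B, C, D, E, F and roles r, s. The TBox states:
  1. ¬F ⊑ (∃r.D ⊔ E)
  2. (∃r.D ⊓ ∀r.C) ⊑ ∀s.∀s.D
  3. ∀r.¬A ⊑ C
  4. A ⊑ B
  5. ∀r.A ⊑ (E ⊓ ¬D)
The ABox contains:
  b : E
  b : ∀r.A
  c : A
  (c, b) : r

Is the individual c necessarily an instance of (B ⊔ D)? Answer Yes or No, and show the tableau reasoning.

1. c : (B ⊔ D)?  L(c) = {A} ∪ {(¬B ⊓ ¬D)}
   clash {B, ¬B} at c — c ∈ (B ⊔ D)
2. Hence c : (B ⊔ D): entailed.

Yes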